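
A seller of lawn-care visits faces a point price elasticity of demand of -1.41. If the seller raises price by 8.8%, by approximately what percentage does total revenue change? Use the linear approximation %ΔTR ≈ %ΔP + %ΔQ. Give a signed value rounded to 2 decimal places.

%ΔQ ≈ Ed × %ΔP = (-1.41) × (+8.8%) = -12.4080%
%ΔTR ≈ %ΔP + %ΔQ = (+8.8%) + (-12.4080%) = -3.6080%

-3.61%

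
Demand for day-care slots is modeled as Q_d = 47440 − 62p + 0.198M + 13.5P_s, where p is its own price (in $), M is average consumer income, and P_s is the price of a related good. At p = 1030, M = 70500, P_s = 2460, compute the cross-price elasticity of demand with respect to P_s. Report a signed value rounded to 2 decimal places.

1.08

At the given values, Q_d = 47440 − 62(1030) + 0.198(70500) + 13.5(2460) = 30749.
∂Q_d/∂P_s = 13.5.
E = (13.5) × (2460/30749) = 1.0800…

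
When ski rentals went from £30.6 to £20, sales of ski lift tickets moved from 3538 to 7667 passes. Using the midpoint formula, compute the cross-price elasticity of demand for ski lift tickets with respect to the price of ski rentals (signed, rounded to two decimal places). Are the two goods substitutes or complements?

%ΔQ_{ski lift tickets} = (7667 − 3538)/avg = 4129/5602.5 = 0.736992…
%ΔP_{ski rentals} = (20 − 30.6)/avg = -10.6/25.3 = -0.418972…
E_cross = (4129/5602.5) / (-10.6/25.3) = -1.7590…
E_cross < 0 ⇒ the goods are complements.

-1.76; complements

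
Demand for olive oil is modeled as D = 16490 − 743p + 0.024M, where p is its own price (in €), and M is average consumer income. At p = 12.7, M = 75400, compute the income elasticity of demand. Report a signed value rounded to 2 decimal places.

At the given values, D = 16490 − 743(12.7) + 0.024(75400) = 8863.5.
∂D/∂M = 0.024.
E = (0.024) × (75400/8863.5) = 0.2041…

0.20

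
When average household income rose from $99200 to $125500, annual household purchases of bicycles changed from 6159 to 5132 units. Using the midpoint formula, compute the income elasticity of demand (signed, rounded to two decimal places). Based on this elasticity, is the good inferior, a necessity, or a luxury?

-0.78; inferior

%ΔQ = (5132 − 6159)/[( 6159 + 5132)/2] = -1027/5645.5 = -0.181914…
%ΔIncome = (125500 − 99200)/[( 99200 + 125500)/2] = 26300/112350 = 0.234089…
E_income = (-1027/5645.5) / (26300/112350) = -0.7771…
E_income < 0 ⇒ inferior good.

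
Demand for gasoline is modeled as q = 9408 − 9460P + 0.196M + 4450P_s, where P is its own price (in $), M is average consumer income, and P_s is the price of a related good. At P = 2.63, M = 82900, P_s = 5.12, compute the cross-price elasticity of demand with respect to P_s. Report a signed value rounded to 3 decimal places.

At the given values, q = 9408 − 9460(2.63) + 0.196(82900) + 4450(5.12) = 23560.6.
∂q/∂P_s = 4450.
E = (4450) × (5.12/23560.6) = 0.96703…

0.967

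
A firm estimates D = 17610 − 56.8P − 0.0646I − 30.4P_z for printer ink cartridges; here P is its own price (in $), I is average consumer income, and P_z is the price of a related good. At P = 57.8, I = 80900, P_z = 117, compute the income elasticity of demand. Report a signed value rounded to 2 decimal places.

-0.94

At the given values, D = 17610 − 56.8(57.8) − 0.0646(80900) − 30.4(117) = 5544.02.
∂D/∂I = -0.0646.
E = (-0.0646) × (80900/5544.02) = -0.9426…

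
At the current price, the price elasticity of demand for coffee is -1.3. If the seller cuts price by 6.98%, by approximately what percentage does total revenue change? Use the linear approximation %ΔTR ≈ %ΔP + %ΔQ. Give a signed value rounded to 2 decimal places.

+2.09%

%ΔQ ≈ Ed × %ΔP = (-1.3) × (-6.98%) = +9.0740%
%ΔTR ≈ %ΔP + %ΔQ = (-6.98%) + (+9.0740%) = +2.0940%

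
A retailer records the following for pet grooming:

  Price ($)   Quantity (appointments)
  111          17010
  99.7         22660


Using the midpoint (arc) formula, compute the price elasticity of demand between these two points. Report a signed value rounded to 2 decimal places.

%ΔQ = (22660 − 17010) / [(17010 + 22660)/2] = 5650/19835 = 0.284850…
%ΔP = (99.7 − 111) / [(111 + 99.7)/2] = -11.3/105.35 = -0.107261…
Arc Ed = %ΔQ / %ΔP = (5650/19835) / (-11.3/105.35) = -2.6556…

-2.66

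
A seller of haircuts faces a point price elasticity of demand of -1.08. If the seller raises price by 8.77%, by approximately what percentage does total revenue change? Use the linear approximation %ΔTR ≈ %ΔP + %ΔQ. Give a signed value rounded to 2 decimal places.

-0.70%

%ΔQ ≈ Ed × %ΔP = (-1.08) × (+8.77%) = -9.4716%
%ΔTR ≈ %ΔP + %ΔQ = (+8.77%) + (-9.4716%) = -0.7016%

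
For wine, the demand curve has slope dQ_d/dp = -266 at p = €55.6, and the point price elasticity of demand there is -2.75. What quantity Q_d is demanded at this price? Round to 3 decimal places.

Ed = (dQ_d/dp)·(p/Q_d) ⇒ Q_d = (dQ_d/dp)·p/Ed = (-266)·55.6/(-2.75) = 5378.03636…

5378.036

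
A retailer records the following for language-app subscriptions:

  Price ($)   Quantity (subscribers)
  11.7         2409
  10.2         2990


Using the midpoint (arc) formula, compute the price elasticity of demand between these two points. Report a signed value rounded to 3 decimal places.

%ΔQ = (2990 − 2409) / [(2409 + 2990)/2] = 581/2699.5 = 0.215225…
%ΔP = (10.2 − 11.7) / [(11.7 + 10.2)/2] = -1.5/10.95 = -0.136986…
Arc Ed = %ΔQ / %ΔP = (581/2699.5) / (-1.5/10.95) = -1.57114…

-1.571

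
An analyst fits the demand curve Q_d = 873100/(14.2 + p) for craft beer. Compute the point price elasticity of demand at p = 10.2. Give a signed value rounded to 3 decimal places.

-0.418

dQ_d/dp = −873100/(14.2 + p)² = -1466.51. At p = 10.2, Q_d = 35782.8.
Ed = (dQ_d/dp)·(p/Q_d) = (-1466.51) × (10.2/35782.8) = -0.41803…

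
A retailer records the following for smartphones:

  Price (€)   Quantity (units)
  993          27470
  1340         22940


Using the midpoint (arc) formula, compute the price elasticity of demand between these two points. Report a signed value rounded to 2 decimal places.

%ΔQ = (22940 − 27470) / [(27470 + 22940)/2] = -4530/25205 = -0.179726…
%ΔP = (1340 − 993) / [(993 + 1340)/2] = 347/1166.5 = 0.297471…
Arc Ed = %ΔQ / %ΔP = (-4530/25205) / (347/1166.5) = -0.6041…

-0.60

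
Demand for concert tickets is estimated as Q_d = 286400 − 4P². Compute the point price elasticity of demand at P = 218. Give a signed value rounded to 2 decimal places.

dQ_d/dP = −2·4·P = -1744. At P = 218, Q_d = 96304.
Ed = (dQ_d/dP)·(P/Q_d) = (-1744) × (218/96304) = -3.9478…

-3.95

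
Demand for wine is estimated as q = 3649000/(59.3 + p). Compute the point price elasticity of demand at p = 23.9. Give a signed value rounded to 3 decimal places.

-0.287

dq/dp = −3649000/(59.3 + p)² = -527.142. At p = 23.9, q = 43858.2.
Ed = (dq/dp)·(p/q) = (-527.142) × (23.9/43858.2) = -0.28725…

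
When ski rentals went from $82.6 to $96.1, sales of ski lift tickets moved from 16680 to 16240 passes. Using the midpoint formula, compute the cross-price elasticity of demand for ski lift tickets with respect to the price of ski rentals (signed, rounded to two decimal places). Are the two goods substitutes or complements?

%ΔQ_{ski lift tickets} = (16240 − 16680)/avg = -440/16460 = -0.026731…
%ΔP_{ski rentals} = (96.1 − 82.6)/avg = 13.5/89.35 = 0.151091…
E_cross = (-440/16460) / (13.5/89.35) = -0.1769…
E_cross < 0 ⇒ the goods are complements.

-0.18; complements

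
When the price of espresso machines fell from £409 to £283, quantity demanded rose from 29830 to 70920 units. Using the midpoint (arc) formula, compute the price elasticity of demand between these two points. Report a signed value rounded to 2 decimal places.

-2.24

%ΔQ = (70920 − 29830) / [(29830 + 70920)/2] = 41090/50375 = 0.815682…
%ΔP = (283 − 409) / [(409 + 283)/2] = -126/346 = -0.364161…
Arc Ed = %ΔQ / %ΔP = (41090/50375) / (-126/346) = -2.2398…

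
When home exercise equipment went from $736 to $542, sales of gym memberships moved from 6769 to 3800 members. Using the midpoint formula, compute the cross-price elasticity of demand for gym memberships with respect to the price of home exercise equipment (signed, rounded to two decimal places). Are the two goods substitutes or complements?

1.85; substitutes

%ΔQ_{gym memberships} = (3800 − 6769)/avg = -2969/5284.5 = -0.561831…
%ΔP_{home exercise equipment} = (542 − 736)/avg = -194/639 = -0.303599…
E_cross = (-2969/5284.5) / (-194/639) = 1.8505…
E_cross > 0 ⇒ the goods are substitutes.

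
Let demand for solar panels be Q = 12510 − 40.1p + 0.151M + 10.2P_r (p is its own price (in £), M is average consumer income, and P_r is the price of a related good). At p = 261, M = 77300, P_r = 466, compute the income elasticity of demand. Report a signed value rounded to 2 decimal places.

At the given values, Q = 12510 − 40.1(261) + 0.151(77300) + 10.2(466) = 18469.4.
∂Q/∂M = 0.151.
E = (0.151) × (77300/18469.4) = 0.6319…

0.63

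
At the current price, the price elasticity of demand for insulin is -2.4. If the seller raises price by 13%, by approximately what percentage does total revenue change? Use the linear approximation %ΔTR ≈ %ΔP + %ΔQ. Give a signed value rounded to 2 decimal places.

%ΔQ ≈ Ed × %ΔP = (-2.4) × (+13%) = -31.2000%
%ΔTR ≈ %ΔP + %ΔQ = (+13%) + (-31.2000%) = -18.2000%

-18.20%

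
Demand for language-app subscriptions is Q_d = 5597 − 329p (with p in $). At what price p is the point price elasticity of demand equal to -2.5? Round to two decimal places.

12.15

Ed = −329p/(5597 − 329p). Set this equal to -2.5:
329p = 2.5·(5597 − 329p) ⇒ 329p(1 + 2.5) = 2.5·5597
p = 2.5·5597 / (329·3.5) = 12.1515…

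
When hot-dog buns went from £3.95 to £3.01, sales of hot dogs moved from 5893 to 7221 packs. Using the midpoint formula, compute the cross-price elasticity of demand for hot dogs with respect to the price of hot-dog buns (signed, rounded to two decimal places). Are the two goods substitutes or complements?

%ΔQ_{hot dogs} = (7221 − 5893)/avg = 1328/6557 = 0.202531…
%ΔP_{hot-dog buns} = (3.01 − 3.95)/avg = -0.94/3.48 = -0.270114…
E_cross = (1328/6557) / (-0.94/3.48) = -0.7497…
E_cross < 0 ⇒ the goods are complements.

-0.75; complements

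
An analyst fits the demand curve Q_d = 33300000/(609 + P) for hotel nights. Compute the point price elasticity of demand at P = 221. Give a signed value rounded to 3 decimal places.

-0.266

dQ_d/dP = −33300000/(609 + P)² = -48.3379. At P = 221, Q_d = 40120.5.
Ed = (dQ_d/dP)·(P/Q_d) = (-48.3379) × (221/40120.5) = -0.26626…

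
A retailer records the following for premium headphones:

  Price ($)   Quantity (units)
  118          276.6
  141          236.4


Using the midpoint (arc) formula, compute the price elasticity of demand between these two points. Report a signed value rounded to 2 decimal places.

-0.88

%ΔQ = (236.4 − 276.6) / [(276.6 + 236.4)/2] = -40.2/256.5 = -0.156725…
%ΔP = (141 − 118) / [(118 + 141)/2] = 23/129.5 = 0.177606…
Arc Ed = %ΔQ / %ΔP = (-40.2/256.5) / (23/129.5) = -0.8824…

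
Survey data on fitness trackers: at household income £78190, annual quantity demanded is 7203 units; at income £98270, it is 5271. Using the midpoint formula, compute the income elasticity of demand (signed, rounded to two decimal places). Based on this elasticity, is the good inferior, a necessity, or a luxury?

-1.36; inferior

%ΔQ = (5271 − 7203)/[( 7203 + 5271)/2] = -1932/6237 = -0.309764…
%ΔIncome = (98270 − 78190)/[( 78190 + 98270)/2] = 20080/88230 = 0.227586…
E_income = (-1932/6237) / (20080/88230) = -1.3610…
E_income < 0 ⇒ inferior good.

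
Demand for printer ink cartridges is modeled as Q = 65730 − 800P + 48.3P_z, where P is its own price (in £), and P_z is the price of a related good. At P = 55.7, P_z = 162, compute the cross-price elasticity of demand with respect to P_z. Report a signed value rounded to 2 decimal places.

0.27

At the given values, Q = 65730 − 800(55.7) + 48.3(162) = 28994.6.
∂Q/∂P_z = 48.3.
E = (48.3) × (162/28994.6) = 0.2698…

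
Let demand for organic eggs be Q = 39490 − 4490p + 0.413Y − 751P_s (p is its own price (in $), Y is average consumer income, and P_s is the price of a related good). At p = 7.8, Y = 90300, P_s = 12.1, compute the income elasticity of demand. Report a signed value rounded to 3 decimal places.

1.141

At the given values, Q = 39490 − 4490(7.8) + 0.413(90300) − 751(12.1) = 32674.8.
∂Q/∂Y = 0.413.
E = (0.413) × (90300/32674.8) = 1.14136…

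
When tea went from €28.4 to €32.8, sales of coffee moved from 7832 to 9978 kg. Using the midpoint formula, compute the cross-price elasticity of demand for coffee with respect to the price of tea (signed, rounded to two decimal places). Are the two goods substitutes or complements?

%ΔQ_{coffee} = (9978 − 7832)/avg = 2146/8905 = 0.240988…
%ΔP_{tea} = (32.8 − 28.4)/avg = 4.4/30.6 = 0.143790…
E_cross = (2146/8905) / (4.4/30.6) = 1.6759…
E_cross > 0 ⇒ the goods are substitutes.

1.68; substitutes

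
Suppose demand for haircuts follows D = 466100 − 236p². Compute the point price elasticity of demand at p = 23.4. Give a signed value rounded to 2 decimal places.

dD/dp = −2·236·p = -11044.8. At p = 23.4, D = 336875.84.
Ed = (dD/dp)·(p/D) = (-11044.8) × (23.4/336875.84) = -0.7671…

-0.77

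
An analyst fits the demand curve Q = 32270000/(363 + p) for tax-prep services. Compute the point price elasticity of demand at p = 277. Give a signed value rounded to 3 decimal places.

-0.433

dQ/dp = −32270000/(363 + p)² = -78.7842. At p = 277, Q = 50421.9.
Ed = (dQ/dp)·(p/Q) = (-78.7842) × (277/50421.9) = -0.43281…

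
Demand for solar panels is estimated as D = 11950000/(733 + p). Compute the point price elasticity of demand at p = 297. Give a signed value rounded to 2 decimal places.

-0.29

dD/dp = −11950000/(733 + p)² = -11.264. At p = 297, D = 11601.9.
Ed = (dD/dp)·(p/D) = (-11.264) × (297/11601.9) = -0.2883…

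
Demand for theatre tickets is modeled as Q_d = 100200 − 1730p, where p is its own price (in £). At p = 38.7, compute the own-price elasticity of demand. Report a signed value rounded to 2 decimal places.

At the given values, Q_d = 100200 − 1730(38.7) = 33249.
∂Q_d/∂p = −1730.
E = (-1730) × (38.7/33249) = -2.0136…

-2.01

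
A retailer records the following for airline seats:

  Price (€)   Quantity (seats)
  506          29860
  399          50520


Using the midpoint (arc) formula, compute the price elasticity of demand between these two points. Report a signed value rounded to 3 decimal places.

%ΔQ = (50520 − 29860) / [(29860 + 50520)/2] = 20660/40190 = 0.514058…
%ΔP = (399 − 506) / [(506 + 399)/2] = -107/452.5 = -0.236464…
Arc Ed = %ΔQ / %ΔP = (20660/40190) / (-107/452.5) = -2.17393…

-2.174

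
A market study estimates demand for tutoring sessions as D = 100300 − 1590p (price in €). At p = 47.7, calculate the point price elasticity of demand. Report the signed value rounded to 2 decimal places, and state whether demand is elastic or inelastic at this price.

-3.10; elastic

dD/dp = −1590. At p = 47.7, D = 100300 − 1590(47.7) = 24457.
Ed = (dD/dp)·(p/D) = −1590 × (47.7/24457) = -3.1010…
|Ed| = 3.10 > 1, so demand is elastic.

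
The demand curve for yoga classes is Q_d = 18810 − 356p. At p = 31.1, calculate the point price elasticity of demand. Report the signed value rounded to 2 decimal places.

-1.43

dQ_d/dp = −356. At p = 31.1, Q_d = 18810 − 356(31.1) = 7738.4.
Ed = (dQ_d/dp)·(p/Q_d) = −356 × (31.1/7738.4) = -1.4307…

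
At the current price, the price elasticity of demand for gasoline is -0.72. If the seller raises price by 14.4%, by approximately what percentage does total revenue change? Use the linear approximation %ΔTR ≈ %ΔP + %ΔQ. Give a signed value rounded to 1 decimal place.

+4.0%

%ΔQ ≈ Ed × %ΔP = (-0.72) × (+14.4%) = -10.3680%
%ΔTR ≈ %ΔP + %ΔQ = (+14.4%) + (-10.3680%) = +4.0320%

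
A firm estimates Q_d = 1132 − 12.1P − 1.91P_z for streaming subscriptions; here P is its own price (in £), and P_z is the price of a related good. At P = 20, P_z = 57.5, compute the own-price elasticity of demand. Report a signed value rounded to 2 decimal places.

At the given values, Q_d = 1132 − 12.1(20) − 1.91(57.5) = 780.175.
∂Q_d/∂P = −12.1.
E = (-12.1) × (20/780.175) = -0.3101…

-0.31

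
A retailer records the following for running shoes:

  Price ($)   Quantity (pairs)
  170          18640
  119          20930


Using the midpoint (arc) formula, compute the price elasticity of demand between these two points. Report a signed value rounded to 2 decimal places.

-0.33

%ΔQ = (20930 − 18640) / [(18640 + 20930)/2] = 2290/19785 = 0.115744…
%ΔP = (119 − 170) / [(170 + 119)/2] = -51/144.5 = -0.352941…
Arc Ed = %ΔQ / %ΔP = (2290/19785) / (-51/144.5) = -0.3279…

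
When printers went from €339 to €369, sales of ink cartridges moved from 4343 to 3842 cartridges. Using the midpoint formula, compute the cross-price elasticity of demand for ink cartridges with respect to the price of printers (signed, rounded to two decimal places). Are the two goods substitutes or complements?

%ΔQ_{ink cartridges} = (3842 − 4343)/avg = -501/4092.5 = -0.122419…
%ΔP_{printers} = (369 − 339)/avg = 30/354 = 0.084745…
E_cross = (-501/4092.5) / (30/354) = -1.4445…
E_cross < 0 ⇒ the goods are complements.

-1.44; complements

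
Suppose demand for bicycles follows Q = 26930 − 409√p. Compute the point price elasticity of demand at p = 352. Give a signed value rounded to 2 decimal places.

dQ/dp = −409/(2√p) = -10.8999. At p = 352, Q = 19256.5.
Ed = (dQ/dp)·(p/Q) = (-10.8999) × (352/19256.5) = -0.1992…

-0.20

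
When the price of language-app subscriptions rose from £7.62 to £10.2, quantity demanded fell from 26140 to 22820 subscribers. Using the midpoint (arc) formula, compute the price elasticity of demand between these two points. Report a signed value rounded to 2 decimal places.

%ΔQ = (22820 − 26140) / [(26140 + 22820)/2] = -3320/24480 = -0.135620…
%ΔP = (10.2 − 7.62) / [(7.62 + 10.2)/2] = 2.58/8.91 = 0.289562…
Arc Ed = %ΔQ / %ΔP = (-3320/24480) / (2.58/8.91) = -0.4683…

-0.47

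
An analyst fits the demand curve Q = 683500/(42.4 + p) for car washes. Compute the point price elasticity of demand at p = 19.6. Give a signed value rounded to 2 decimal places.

dQ/dp = −683500/(42.4 + p)² = -177.81. At p = 19.6, Q = 11024.2.
Ed = (dQ/dp)·(p/Q) = (-177.81) × (19.6/11024.2) = -0.3161…

-0.32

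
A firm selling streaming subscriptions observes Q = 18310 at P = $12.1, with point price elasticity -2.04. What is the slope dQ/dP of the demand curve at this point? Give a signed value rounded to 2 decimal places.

-3086.98

Ed = (dQ/dP)·(P/Q) ⇒ dQ/dP = Ed·Q/P = (-2.04)·18310/12.1 = -3086.9752…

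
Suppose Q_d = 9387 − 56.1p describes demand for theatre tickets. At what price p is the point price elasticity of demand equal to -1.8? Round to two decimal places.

107.57

Ed = −56.1p/(9387 − 56.1p). Set this equal to -1.8:
56.1p = 1.8·(9387 − 56.1p) ⇒ 56.1p(1 + 1.8) = 1.8·9387
p = 1.8·9387 / (56.1·2.8) = 107.5668…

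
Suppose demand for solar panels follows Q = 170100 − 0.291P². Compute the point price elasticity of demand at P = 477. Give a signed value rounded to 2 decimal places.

dQ/dP = −2·0.291·P = -277.614. At P = 477, Q = 103889.061.
Ed = (dQ/dP)·(P/Q) = (-277.614) × (477/103889.061) = -1.2746…

-1.27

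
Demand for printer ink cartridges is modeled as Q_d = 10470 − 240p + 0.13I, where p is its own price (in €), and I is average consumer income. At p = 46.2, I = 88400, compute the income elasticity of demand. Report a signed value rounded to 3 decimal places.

At the given values, Q_d = 10470 − 240(46.2) + 0.13(88400) = 10874.
∂Q_d/∂I = 0.13.
E = (0.13) × (88400/10874) = 1.05683…

1.057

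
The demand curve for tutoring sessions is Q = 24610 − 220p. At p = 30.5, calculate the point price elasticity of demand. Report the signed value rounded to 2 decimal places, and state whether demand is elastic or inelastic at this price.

dQ/dp = −220. At p = 30.5, Q = 24610 − 220(30.5) = 17900.
Ed = (dQ/dp)·(p/Q) = −220 × (30.5/17900) = -0.3748…
|Ed| = 0.37 < 1, so demand is inelastic.

-0.37; inelastic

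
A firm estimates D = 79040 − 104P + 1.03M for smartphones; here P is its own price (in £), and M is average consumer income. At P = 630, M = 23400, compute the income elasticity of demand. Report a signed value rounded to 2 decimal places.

At the given values, D = 79040 − 104(630) + 1.03(23400) = 37622.
∂D/∂M = 1.03.
E = (1.03) × (23400/37622) = 0.6406…

0.64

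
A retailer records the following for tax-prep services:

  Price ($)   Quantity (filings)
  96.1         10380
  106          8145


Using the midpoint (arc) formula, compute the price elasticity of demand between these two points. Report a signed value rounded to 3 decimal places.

%ΔQ = (8145 − 10380) / [(10380 + 8145)/2] = -2235/9262.5 = -0.241295…
%ΔP = (106 − 96.1) / [(96.1 + 106)/2] = 9.9/101.05 = 0.097971…
Arc Ed = %ΔQ / %ΔP = (-2235/9262.5) / (9.9/101.05) = -2.46292…

-2.463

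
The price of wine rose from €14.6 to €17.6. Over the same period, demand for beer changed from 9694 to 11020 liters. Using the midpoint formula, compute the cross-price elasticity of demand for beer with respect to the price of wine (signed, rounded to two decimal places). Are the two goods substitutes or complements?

%ΔQ_{beer} = (11020 − 9694)/avg = 1326/10357 = 0.128029…
%ΔP_{wine} = (17.6 − 14.6)/avg = 3/16.1 = 0.186335…
E_cross = (1326/10357) / (3/16.1) = 0.6870…
E_cross > 0 ⇒ the goods are substitutes.

0.69; substitutes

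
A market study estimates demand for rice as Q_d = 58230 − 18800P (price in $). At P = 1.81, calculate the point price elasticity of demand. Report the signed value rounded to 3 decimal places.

dQ_d/dP = −18800. At P = 1.81, Q_d = 58230 − 18800(1.81) = 24202.
Ed = (dQ_d/dP)·(P/Q_d) = −18800 × (1.81/24202) = -1.40599…

-1.406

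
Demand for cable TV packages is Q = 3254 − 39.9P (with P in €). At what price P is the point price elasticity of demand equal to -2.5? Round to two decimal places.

Ed = −39.9P/(3254 − 39.9P). Set this equal to -2.5:
39.9P = 2.5·(3254 − 39.9P) ⇒ 39.9P(1 + 2.5) = 2.5·3254
P = 2.5·3254 / (39.9·3.5) = 58.2527…

58.25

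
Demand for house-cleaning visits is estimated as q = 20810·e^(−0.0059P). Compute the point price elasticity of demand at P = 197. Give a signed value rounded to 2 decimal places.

-1.16

dq/dP = −0.0059·q = -38.4011. At P = 197, q = 6508.66.
Ed = (dq/dP)·(P/q) = (-38.4011) × (197/6508.66) = -1.1623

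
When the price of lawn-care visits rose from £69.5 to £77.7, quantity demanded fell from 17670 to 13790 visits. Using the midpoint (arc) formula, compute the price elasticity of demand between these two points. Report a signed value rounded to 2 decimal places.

-2.21

%ΔQ = (13790 − 17670) / [(17670 + 13790)/2] = -3880/15730 = -0.246662…
%ΔP = (77.7 − 69.5) / [(69.5 + 77.7)/2] = 8.2/73.6 = 0.111413…
Arc Ed = %ΔQ / %ΔP = (-3880/15730) / (8.2/73.6) = -2.2139…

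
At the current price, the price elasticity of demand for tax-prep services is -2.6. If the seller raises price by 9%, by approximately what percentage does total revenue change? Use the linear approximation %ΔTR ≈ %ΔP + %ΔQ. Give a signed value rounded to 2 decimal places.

%ΔQ ≈ Ed × %ΔP = (-2.6) × (+9%) = -23.4000%
%ΔTR ≈ %ΔP + %ΔQ = (+9%) + (-23.4000%) = -14.4000%

-14.40%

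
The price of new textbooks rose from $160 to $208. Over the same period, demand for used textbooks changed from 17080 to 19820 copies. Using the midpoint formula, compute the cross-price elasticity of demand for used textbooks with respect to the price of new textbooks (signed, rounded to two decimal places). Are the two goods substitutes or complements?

0.57; substitutes

%ΔQ_{used textbooks} = (19820 − 17080)/avg = 2740/18450 = 0.148509…
%ΔP_{new textbooks} = (208 − 160)/avg = 48/184 = 0.260869…
E_cross = (2740/18450) / (48/184) = 0.5692…
E_cross > 0 ⇒ the goods are substitutes.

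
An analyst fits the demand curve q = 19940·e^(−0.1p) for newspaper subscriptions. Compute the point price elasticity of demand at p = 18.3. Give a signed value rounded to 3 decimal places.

-1.830

dq/dp = −0.1·q = -319.865. At p = 18.3, q = 3198.65.
Ed = (dq/dp)·(p/q) = (-319.865) × (18.3/3198.65) = -1.83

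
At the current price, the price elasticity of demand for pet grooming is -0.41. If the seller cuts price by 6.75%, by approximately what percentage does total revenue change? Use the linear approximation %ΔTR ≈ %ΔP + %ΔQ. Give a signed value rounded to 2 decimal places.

%ΔQ ≈ Ed × %ΔP = (-0.41) × (-6.75%) = +2.7675%
%ΔTR ≈ %ΔP + %ΔQ = (-6.75%) + (+2.7675%) = -3.9825%

-3.98%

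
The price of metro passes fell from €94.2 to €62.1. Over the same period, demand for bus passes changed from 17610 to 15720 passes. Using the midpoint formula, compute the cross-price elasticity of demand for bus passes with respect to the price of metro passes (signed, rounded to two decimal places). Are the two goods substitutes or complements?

%ΔQ_{bus passes} = (15720 − 17610)/avg = -1890/16665 = -0.113411…
%ΔP_{metro passes} = (62.1 − 94.2)/avg = -32.1/78.15 = -0.410748…
E_cross = (-1890/16665) / (-32.1/78.15) = 0.2761…
E_cross > 0 ⇒ the goods are substitutes.

0.28; substitutes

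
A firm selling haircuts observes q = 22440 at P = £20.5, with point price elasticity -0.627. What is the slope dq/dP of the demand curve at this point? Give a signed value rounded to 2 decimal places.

Ed = (dq/dP)·(P/q) ⇒ dq/dP = Ed·q/P = (-0.627)·22440/20.5 = -686.3356…

-686.34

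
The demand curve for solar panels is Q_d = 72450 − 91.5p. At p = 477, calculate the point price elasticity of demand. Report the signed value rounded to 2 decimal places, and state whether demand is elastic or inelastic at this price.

dQ_d/dp = −91.5. At p = 477, Q_d = 72450 − 91.5(477) = 28804.5.
Ed = (dQ_d/dp)·(p/Q_d) = −91.5 × (477/28804.5) = -1.5152…
|Ed| = 1.52 > 1, so demand is elastic.

-1.52; elastic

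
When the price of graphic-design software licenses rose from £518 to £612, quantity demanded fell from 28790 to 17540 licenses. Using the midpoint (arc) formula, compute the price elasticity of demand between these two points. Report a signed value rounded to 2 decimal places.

%ΔQ = (17540 − 28790) / [(28790 + 17540)/2] = -11250/23165 = -0.485646…
%ΔP = (612 − 518) / [(518 + 612)/2] = 94/565 = 0.166371…
Arc Ed = %ΔQ / %ΔP = (-11250/23165) / (94/565) = -2.9190…

-2.92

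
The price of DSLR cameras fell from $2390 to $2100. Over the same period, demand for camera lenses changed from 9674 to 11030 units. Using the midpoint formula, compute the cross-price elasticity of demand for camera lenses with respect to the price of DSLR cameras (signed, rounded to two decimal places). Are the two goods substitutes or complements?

-1.01; complements

%ΔQ_{camera lenses} = (11030 − 9674)/avg = 1356/10352 = 0.130989…
%ΔP_{DSLR cameras} = (2100 − 2390)/avg = -290/2245 = -0.129175…
E_cross = (1356/10352) / (-290/2245) = -1.0140…
E_cross < 0 ⇒ the goods are complements.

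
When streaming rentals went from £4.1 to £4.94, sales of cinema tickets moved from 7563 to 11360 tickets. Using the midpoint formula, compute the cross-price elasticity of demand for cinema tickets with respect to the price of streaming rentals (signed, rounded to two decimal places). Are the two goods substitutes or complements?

%ΔQ_{cinema tickets} = (11360 − 7563)/avg = 3797/9461.5 = 0.401310…
%ΔP_{streaming rentals} = (4.94 − 4.1)/avg = 0.84/4.52 = 0.185840…
E_cross = (3797/9461.5) / (0.84/4.52) = 2.1594…
E_cross > 0 ⇒ the goods are substitutes.

2.16; substitutes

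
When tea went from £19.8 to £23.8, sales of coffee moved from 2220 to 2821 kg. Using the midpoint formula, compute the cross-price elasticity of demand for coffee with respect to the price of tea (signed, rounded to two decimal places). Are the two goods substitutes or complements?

1.30; substitutes

%ΔQ_{coffee} = (2821 − 2220)/avg = 601/2520.5 = 0.238444…
%ΔP_{tea} = (23.8 − 19.8)/avg = 4/21.8 = 0.183486…
E_cross = (601/2520.5) / (4/21.8) = 1.2995…
E_cross > 0 ⇒ the goods are substitutes.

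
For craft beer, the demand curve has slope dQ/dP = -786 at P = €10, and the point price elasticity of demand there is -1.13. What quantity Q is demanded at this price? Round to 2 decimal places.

Ed = (dQ/dP)·(P/Q) ⇒ Q = (dQ/dP)·P/Ed = (-786)·10/(-1.13) = 6955.7522…

6955.75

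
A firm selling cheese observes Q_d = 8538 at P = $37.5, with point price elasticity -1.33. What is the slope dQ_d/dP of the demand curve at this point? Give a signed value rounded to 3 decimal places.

-302.814

Ed = (dQ_d/dP)·(P/Q_d) ⇒ dQ_d/dP = Ed·Q_d/P = (-1.33)·8538/37.5 = -302.8144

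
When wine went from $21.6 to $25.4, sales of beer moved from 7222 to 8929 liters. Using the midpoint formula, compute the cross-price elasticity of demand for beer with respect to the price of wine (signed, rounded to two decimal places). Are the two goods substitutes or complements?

%ΔQ_{beer} = (8929 − 7222)/avg = 1707/8075.5 = 0.211380…
%ΔP_{wine} = (25.4 − 21.6)/avg = 3.8/23.5 = 0.161702…
E_cross = (1707/8075.5) / (3.8/23.5) = 1.3072…
E_cross > 0 ⇒ the goods are substitutes.

1.31; substitutes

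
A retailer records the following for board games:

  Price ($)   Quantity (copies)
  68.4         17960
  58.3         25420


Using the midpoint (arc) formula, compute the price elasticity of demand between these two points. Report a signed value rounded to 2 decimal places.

-2.16

%ΔQ = (25420 − 17960) / [(17960 + 25420)/2] = 7460/21690 = 0.343937…
%ΔP = (58.3 − 68.4) / [(68.4 + 58.3)/2] = -10.1/63.35 = -0.159431…
Arc Ed = %ΔQ / %ΔP = (7460/21690) / (-10.1/63.35) = -2.1572…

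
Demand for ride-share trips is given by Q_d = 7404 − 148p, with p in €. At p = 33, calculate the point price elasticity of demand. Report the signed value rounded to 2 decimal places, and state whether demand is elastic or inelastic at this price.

dQ_d/dp = −148. At p = 33, Q_d = 7404 − 148(33) = 2520.
Ed = (dQ_d/dp)·(p/Q_d) = −148 × (33/2520) = -1.9380…
|Ed| = 1.94 > 1, so demand is elastic.

-1.94; elastic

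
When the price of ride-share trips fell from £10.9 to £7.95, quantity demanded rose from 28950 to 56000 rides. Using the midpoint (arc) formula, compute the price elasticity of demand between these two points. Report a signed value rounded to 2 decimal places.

-2.03

%ΔQ = (56000 − 28950) / [(28950 + 56000)/2] = 27050/42475 = 0.636845…
%ΔP = (7.95 − 10.9) / [(10.9 + 7.95)/2] = -2.95/9.425 = -0.312997…
Arc Ed = %ΔQ / %ΔP = (27050/42475) / (-2.95/9.425) = -2.0346…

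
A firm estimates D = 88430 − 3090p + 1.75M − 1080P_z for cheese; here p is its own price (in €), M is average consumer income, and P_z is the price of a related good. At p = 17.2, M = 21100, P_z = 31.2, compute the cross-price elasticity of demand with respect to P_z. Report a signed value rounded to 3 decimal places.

At the given values, D = 88430 − 3090(17.2) + 1.75(21100) − 1080(31.2) = 38511.
∂D/∂P_z = -1080.
E = (-1080) × (31.2/38511) = -0.87497…

-0.875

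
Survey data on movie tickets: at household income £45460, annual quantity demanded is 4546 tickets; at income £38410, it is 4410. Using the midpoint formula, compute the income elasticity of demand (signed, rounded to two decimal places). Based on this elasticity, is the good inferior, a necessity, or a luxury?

0.18; necessity

%ΔQ = (4410 − 4546)/[( 4546 + 4410)/2] = -136/4478 = -0.030370…
%ΔIncome = (38410 − 45460)/[( 45460 + 38410)/2] = -7050/41935 = -0.168117…
E_income = (-136/4478) / (-7050/41935) = 0.1806…
0 < E_income < 1 ⇒ normal good, necessity.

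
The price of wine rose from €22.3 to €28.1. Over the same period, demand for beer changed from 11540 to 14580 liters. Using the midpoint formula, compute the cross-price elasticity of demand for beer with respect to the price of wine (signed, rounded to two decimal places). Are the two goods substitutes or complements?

1.01; substitutes

%ΔQ_{beer} = (14580 − 11540)/avg = 3040/13060 = 0.232771…
%ΔP_{wine} = (28.1 − 22.3)/avg = 5.8/25.2 = 0.230158…
E_cross = (3040/13060) / (5.8/25.2) = 1.0113…
E_cross > 0 ⇒ the goods are substitutes.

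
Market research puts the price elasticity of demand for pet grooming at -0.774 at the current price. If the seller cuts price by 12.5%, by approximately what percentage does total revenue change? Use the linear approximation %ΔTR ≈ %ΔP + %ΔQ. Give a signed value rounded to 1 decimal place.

-2.8%

%ΔQ ≈ Ed × %ΔP = (-0.774) × (-12.5%) = +9.6750%
%ΔTR ≈ %ΔP + %ΔQ = (-12.5%) + (+9.6750%) = -2.8250%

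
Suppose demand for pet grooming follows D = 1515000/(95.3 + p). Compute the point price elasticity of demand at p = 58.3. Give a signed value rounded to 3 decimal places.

-0.380

dD/dp = −1515000/(95.3 + p)² = -64.2141. At p = 58.3, D = 9863.28.
Ed = (dD/dp)·(p/D) = (-64.2141) × (58.3/9863.28) = -0.37955…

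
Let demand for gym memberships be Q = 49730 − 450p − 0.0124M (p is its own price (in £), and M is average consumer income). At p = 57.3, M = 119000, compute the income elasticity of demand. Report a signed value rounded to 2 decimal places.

-0.07

At the given values, Q = 49730 − 450(57.3) − 0.0124(119000) = 22469.4.
∂Q/∂M = -0.0124.
E = (-0.0124) × (119000/22469.4) = -0.0656…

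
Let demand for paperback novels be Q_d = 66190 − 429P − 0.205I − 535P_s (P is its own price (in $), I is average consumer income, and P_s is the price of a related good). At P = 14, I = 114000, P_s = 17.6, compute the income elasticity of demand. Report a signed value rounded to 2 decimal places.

At the given values, Q_d = 66190 − 429(14) − 0.205(114000) − 535(17.6) = 27398.
∂Q_d/∂I = -0.205.
E = (-0.205) × (114000/27398) = -0.8529…

-0.85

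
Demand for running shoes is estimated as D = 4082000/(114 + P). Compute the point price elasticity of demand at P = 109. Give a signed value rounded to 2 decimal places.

dD/dP = −4082000/(114 + P)² = -82.0849. At P = 109, D = 18304.9.
Ed = (dD/dP)·(P/D) = (-82.0849) × (109/18304.9) = -0.4887…

-0.49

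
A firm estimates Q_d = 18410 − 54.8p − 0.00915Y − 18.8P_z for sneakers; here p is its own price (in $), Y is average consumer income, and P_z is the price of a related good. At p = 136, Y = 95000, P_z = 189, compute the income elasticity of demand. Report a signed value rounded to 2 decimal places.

-0.13

At the given values, Q_d = 18410 − 54.8(136) − 0.00915(95000) − 18.8(189) = 6534.75.
∂Q_d/∂Y = -0.00915.
E = (-0.00915) × (95000/6534.75) = -0.1330…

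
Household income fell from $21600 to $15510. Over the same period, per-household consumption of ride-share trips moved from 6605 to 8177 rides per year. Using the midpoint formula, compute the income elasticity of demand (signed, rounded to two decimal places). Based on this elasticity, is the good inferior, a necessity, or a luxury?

%ΔQ = (8177 − 6605)/[( 6605 + 8177)/2] = 1572/7391 = 0.212691…
%ΔIncome = (15510 − 21600)/[( 21600 + 15510)/2] = -6090/18555 = -0.328213…
E_income = (1572/7391) / (-6090/18555) = -0.6480…
E_income < 0 ⇒ inferior good.

-0.65; inferior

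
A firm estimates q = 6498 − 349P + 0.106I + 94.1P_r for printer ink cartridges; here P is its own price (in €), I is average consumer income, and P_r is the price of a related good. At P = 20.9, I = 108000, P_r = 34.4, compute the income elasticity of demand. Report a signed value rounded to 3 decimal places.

0.824

At the given values, q = 6498 − 349(20.9) + 0.106(108000) + 94.1(34.4) = 13888.94.
∂q/∂I = 0.106.
E = (0.106) × (108000/13888.94) = 0.82425…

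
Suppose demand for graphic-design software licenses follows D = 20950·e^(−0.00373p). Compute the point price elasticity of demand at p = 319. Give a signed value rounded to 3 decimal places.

dD/dp = −0.00373·D = -23.776. At p = 319, D = 6374.26.
Ed = (dD/dp)·(p/D) = (-23.776) × (319/6374.26) = -1.18987

-1.190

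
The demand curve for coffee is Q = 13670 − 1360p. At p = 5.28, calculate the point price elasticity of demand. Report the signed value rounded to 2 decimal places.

-1.11

dQ/dp = −1360. At p = 5.28, Q = 13670 − 1360(5.28) = 6489.2.
Ed = (dQ/dp)·(p/Q) = −1360 × (5.28/6489.2) = -1.1065…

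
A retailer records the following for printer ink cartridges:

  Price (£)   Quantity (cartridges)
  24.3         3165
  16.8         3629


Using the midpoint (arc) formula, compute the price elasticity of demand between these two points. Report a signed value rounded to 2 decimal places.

-0.37

%ΔQ = (3629 − 3165) / [(3165 + 3629)/2] = 464/3397 = 0.136591…
%ΔP = (16.8 − 24.3) / [(24.3 + 16.8)/2] = -7.5/20.55 = -0.364963…
Arc Ed = %ΔQ / %ΔP = (464/3397) / (-7.5/20.55) = -0.3742…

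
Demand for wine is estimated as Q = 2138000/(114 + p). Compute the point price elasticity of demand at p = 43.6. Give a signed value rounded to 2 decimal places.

dQ/dp = −2138000/(114 + p)² = -86.0786. At p = 43.6, Q = 13566.
Ed = (dQ/dp)·(p/Q) = (-86.0786) × (43.6/13566) = -0.2766…

-0.28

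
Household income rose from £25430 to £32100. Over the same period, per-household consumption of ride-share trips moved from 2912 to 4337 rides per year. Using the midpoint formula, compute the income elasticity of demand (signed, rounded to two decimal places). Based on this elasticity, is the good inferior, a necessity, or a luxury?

1.70; luxury

%ΔQ = (4337 − 2912)/[( 2912 + 4337)/2] = 1425/3624.5 = 0.393157…
%ΔIncome = (32100 − 25430)/[( 25430 + 32100)/2] = 6670/28765 = 0.231879…
E_income = (1425/3624.5) / (6670/28765) = 1.6955…
E_income > 1 ⇒ normal good, luxury.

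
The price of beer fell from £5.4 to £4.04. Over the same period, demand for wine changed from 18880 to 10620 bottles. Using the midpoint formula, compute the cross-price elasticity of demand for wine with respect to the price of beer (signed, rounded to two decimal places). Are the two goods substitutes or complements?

%ΔQ_{wine} = (10620 − 18880)/avg = -8260/14750 = -0.56
%ΔP_{beer} = (4.04 − 5.4)/avg = -1.36/4.72 = -0.288135…
E_cross = (-8260/14750) / (-1.36/4.72) = 1.9435…
E_cross > 0 ⇒ the goods are substitutes.

1.94; substitutes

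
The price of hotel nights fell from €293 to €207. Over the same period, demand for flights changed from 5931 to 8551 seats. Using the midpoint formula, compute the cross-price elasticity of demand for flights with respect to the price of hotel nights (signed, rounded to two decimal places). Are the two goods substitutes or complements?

%ΔQ_{flights} = (8551 − 5931)/avg = 2620/7241 = 0.361828…
%ΔP_{hotel nights} = (207 − 293)/avg = -86/250 = -0.344
E_cross = (2620/7241) / (-86/250) = -1.0518…
E_cross < 0 ⇒ the goods are complements.

-1.05; complements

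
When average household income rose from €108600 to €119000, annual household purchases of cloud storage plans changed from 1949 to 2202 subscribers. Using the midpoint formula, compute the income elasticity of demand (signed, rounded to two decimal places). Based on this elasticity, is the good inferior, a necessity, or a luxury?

%ΔQ = (2202 − 1949)/[( 1949 + 2202)/2] = 253/2075.5 = 0.121898…
%ΔIncome = (119000 − 108600)/[( 108600 + 119000)/2] = 10400/113800 = 0.091388…
E_income = (253/2075.5) / (10400/113800) = 1.3338…
E_income > 1 ⇒ normal good, luxury.

1.33; luxury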